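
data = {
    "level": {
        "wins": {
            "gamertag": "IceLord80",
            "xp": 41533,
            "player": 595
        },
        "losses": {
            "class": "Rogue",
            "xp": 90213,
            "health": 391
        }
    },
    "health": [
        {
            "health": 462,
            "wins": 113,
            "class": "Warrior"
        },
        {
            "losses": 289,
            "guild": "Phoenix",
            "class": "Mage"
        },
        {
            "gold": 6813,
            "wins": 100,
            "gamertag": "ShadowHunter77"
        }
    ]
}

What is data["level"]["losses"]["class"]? "Rogue"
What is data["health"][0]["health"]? 462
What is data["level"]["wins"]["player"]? 595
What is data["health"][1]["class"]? "Mage"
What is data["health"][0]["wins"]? 113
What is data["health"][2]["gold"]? 6813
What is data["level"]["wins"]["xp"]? 41533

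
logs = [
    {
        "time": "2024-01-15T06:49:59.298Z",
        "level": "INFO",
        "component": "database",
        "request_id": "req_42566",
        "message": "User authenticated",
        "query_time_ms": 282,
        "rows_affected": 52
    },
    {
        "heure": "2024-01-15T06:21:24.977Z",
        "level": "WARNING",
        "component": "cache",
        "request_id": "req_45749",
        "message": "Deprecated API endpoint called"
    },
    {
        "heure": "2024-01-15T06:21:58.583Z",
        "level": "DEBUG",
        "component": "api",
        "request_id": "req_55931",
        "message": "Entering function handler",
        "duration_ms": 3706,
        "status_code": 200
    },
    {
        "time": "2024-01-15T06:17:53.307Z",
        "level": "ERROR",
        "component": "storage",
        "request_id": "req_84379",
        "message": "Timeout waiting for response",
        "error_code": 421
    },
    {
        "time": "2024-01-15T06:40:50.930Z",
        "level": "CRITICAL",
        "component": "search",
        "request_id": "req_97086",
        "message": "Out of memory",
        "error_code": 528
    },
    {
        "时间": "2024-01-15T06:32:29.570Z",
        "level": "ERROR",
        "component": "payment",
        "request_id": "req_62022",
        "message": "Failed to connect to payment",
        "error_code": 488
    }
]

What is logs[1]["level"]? "WARNING"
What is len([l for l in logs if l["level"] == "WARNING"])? 1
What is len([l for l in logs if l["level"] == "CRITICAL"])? 1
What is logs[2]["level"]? "DEBUG"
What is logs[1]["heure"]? "2024-01-15T06:21:24.977Z"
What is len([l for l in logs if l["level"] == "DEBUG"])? 1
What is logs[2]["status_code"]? 200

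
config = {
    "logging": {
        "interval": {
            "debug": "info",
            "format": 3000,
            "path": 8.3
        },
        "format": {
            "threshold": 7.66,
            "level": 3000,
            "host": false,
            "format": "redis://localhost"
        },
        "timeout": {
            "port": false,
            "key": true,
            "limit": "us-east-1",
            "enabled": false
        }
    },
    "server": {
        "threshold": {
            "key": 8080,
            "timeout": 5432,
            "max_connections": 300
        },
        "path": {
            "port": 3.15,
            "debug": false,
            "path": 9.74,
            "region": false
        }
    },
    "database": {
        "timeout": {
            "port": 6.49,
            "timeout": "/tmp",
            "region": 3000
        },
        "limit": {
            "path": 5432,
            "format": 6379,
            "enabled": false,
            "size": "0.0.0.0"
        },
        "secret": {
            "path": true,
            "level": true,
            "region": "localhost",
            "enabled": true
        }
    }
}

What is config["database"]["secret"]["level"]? True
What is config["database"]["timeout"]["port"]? 6.49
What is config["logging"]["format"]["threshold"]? 7.66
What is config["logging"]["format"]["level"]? 3000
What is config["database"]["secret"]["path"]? True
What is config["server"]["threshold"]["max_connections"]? 300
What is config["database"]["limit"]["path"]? 5432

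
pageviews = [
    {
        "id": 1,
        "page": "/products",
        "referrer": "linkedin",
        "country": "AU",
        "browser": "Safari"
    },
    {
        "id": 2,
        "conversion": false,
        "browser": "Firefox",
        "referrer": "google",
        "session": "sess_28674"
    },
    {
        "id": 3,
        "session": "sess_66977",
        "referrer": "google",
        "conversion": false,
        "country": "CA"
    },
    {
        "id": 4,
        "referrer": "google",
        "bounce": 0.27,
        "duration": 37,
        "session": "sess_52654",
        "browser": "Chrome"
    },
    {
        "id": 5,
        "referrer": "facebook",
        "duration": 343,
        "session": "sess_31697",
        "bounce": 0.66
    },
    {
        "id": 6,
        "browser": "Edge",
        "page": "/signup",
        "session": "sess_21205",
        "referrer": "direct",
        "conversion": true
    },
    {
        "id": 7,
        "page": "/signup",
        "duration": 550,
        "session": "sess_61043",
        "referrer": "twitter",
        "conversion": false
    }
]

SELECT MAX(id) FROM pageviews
7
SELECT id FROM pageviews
[1, 2, 3, 4, 5, 6, 7]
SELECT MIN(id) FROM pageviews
1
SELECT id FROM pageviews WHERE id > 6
[7]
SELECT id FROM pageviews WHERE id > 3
[4, 5, 6, 7]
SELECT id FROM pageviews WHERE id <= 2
[1, 2]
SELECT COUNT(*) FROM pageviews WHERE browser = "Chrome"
1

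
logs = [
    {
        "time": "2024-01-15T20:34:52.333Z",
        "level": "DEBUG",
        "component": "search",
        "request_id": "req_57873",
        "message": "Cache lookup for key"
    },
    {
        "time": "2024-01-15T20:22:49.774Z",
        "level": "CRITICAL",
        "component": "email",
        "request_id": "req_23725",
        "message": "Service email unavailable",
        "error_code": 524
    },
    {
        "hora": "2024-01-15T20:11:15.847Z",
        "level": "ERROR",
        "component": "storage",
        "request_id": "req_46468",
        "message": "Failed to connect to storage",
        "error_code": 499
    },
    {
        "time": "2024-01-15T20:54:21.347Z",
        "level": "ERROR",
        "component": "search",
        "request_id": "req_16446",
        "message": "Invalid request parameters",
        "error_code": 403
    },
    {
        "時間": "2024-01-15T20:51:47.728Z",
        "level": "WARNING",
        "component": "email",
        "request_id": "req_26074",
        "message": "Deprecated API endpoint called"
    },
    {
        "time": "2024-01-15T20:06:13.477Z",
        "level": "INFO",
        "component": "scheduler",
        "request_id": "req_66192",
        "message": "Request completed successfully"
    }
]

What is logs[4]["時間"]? "2024-01-15T20:51:47.728Z"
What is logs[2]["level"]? "ERROR"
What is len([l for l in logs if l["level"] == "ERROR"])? 2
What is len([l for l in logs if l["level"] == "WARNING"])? 1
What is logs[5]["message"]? "Request completed successfully"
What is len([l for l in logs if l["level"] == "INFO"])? 1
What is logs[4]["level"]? "WARNING"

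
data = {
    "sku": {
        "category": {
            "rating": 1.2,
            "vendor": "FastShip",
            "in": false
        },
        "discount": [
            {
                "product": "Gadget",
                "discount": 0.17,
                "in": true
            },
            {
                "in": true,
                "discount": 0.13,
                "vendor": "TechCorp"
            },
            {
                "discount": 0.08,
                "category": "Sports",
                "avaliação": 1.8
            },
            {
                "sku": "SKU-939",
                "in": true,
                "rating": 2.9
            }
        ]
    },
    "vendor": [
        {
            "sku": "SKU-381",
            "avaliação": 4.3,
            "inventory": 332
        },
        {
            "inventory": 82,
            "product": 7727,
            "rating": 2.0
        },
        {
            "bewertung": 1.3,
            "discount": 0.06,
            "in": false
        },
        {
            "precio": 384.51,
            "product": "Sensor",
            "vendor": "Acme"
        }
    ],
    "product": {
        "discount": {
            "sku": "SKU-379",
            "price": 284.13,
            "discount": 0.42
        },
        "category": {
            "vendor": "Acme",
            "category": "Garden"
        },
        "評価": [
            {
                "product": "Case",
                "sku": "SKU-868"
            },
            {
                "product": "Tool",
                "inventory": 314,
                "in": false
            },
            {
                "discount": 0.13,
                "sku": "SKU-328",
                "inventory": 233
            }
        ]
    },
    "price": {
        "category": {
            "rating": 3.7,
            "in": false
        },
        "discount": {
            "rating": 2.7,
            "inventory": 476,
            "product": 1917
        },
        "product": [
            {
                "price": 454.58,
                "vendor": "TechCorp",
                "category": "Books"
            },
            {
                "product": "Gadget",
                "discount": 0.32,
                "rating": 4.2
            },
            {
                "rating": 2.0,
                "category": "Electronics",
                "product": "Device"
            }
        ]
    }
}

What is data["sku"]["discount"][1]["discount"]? 0.13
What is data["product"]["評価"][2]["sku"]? "SKU-328"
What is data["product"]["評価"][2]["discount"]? 0.13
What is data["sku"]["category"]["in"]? False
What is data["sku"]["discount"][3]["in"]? True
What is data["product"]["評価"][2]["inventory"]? 233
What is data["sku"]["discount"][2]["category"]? "Sports"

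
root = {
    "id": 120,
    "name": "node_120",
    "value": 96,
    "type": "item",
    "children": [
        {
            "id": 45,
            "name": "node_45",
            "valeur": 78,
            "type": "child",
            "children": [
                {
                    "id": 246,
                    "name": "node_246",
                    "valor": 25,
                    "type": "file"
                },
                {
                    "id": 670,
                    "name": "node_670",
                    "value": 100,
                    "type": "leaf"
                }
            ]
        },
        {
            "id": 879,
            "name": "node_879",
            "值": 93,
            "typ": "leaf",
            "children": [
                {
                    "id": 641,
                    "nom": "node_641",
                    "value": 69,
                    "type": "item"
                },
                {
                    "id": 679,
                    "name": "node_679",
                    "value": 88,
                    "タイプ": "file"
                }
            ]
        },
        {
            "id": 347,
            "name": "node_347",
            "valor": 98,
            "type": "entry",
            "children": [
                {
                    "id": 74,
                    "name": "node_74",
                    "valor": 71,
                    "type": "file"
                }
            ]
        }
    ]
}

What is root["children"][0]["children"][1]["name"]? "node_670"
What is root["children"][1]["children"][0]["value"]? 69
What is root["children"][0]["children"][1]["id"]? 670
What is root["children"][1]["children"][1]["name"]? "node_679"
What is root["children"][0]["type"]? "child"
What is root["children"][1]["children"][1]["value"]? 88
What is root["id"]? 120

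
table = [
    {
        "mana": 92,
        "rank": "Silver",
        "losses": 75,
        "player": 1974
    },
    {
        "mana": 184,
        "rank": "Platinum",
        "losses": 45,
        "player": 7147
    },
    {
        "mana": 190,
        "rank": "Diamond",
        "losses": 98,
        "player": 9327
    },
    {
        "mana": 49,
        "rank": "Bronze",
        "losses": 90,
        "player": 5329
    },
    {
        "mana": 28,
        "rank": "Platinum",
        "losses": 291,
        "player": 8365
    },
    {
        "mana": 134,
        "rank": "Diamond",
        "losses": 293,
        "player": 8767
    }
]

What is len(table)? 6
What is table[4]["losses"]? 291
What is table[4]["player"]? 8365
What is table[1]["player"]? 7147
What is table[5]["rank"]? "Diamond"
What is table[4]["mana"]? 28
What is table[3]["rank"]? "Bronze"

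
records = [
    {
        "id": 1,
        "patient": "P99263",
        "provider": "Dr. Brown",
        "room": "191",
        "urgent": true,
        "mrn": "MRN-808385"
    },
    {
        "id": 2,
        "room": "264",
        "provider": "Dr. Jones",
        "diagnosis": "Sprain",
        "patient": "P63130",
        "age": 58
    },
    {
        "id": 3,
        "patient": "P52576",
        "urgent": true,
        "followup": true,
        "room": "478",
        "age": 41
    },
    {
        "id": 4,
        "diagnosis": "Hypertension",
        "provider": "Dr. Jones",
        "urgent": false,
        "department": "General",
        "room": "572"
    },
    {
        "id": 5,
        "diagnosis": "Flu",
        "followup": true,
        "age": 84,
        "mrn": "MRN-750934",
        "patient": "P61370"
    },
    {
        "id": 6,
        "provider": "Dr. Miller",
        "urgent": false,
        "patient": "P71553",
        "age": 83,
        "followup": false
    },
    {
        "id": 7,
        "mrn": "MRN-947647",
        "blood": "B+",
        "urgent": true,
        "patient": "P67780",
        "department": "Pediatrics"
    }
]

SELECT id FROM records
[1, 2, 3, 4, 5, 6, 7]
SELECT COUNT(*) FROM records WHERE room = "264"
1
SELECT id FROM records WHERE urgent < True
[4, 6]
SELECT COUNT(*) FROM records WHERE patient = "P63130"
1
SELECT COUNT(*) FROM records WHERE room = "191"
1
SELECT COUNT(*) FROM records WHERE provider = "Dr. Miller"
1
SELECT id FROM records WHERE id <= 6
[1, 2, 3, 4, 5, 6]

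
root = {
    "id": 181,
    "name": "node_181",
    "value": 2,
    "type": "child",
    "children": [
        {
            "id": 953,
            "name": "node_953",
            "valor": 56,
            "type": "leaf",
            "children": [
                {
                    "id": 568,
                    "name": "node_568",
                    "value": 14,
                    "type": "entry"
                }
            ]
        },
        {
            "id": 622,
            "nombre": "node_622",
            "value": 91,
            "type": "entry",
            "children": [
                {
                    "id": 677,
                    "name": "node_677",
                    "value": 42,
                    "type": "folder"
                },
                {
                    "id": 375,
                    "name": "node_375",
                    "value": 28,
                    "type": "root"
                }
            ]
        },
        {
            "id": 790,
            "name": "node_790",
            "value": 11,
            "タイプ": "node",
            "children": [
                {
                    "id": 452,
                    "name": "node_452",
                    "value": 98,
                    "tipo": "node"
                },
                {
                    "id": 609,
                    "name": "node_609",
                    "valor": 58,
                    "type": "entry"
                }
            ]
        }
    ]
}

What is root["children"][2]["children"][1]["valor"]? 58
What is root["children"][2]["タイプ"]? "node"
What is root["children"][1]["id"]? 622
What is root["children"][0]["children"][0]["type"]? "entry"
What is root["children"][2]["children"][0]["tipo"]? "node"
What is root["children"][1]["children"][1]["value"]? 28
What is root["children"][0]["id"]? 953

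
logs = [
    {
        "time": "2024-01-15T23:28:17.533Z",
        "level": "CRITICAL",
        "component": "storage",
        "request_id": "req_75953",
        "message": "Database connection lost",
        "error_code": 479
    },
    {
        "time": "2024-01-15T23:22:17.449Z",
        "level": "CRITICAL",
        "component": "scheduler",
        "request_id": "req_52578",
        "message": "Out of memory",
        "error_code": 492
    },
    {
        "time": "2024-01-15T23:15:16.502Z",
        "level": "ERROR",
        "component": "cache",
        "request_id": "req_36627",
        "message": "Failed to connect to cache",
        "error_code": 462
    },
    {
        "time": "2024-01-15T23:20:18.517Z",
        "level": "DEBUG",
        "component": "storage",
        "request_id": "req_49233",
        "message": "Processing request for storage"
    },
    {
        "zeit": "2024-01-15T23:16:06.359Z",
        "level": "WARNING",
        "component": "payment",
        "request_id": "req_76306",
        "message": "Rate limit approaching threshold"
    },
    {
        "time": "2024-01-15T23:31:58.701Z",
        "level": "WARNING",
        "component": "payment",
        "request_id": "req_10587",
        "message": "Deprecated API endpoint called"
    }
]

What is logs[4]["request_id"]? "req_76306"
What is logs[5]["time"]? "2024-01-15T23:31:58.701Z"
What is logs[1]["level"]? "CRITICAL"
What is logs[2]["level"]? "ERROR"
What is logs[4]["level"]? "WARNING"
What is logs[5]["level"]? "WARNING"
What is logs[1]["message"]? "Out of memory"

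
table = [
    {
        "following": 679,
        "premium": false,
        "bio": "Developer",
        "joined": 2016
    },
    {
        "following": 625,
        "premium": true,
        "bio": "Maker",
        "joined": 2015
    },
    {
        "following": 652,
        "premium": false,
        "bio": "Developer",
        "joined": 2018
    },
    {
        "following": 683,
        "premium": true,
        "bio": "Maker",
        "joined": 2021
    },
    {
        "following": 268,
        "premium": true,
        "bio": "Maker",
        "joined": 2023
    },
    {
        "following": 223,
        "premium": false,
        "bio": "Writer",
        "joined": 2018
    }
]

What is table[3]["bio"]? "Maker"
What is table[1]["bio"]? "Maker"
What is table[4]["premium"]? True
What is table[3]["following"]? 683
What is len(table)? 6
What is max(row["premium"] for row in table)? True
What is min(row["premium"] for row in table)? False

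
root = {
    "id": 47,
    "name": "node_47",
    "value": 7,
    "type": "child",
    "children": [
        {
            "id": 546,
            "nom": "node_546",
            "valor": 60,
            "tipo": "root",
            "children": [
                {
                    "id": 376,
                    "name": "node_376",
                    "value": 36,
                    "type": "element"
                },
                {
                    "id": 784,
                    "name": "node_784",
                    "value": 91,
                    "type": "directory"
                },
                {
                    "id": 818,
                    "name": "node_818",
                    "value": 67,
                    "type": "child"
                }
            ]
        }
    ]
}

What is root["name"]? "node_47"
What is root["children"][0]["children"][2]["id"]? 818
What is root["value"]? 7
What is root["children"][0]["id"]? 546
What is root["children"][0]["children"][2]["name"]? "node_818"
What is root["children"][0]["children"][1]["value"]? 91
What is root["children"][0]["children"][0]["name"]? "node_376"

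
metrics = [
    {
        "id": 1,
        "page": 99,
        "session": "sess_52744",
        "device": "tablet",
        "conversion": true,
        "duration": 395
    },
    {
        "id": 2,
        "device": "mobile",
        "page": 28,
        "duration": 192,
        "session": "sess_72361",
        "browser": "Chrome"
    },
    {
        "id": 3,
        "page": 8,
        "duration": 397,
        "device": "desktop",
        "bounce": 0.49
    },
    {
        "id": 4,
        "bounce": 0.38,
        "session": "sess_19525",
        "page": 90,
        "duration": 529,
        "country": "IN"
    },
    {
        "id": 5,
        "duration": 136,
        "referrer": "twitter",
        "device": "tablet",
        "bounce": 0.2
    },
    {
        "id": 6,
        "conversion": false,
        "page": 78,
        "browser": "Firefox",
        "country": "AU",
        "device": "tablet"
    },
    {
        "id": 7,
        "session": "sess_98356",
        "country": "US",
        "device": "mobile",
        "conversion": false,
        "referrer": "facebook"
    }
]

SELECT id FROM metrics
[1, 2, 3, 4, 5, 6, 7]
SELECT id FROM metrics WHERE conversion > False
[1]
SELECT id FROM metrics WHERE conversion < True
[6, 7]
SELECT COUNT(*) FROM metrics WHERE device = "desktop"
1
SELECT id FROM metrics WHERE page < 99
[2, 3, 4, 6]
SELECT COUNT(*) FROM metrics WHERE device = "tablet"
3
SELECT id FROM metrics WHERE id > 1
[2, 3, 4, 5, 6, 7]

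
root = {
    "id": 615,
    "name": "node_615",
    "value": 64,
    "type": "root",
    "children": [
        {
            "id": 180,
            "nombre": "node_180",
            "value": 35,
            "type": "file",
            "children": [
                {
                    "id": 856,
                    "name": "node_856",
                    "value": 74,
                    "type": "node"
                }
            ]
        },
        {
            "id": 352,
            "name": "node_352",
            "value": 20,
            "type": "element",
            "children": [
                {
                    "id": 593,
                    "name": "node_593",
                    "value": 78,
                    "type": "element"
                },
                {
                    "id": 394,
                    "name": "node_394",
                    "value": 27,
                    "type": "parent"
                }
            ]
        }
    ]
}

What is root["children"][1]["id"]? 352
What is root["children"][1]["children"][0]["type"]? "element"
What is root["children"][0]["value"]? 35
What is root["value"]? 64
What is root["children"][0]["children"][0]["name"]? "node_856"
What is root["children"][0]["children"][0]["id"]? 856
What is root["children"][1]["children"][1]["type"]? "parent"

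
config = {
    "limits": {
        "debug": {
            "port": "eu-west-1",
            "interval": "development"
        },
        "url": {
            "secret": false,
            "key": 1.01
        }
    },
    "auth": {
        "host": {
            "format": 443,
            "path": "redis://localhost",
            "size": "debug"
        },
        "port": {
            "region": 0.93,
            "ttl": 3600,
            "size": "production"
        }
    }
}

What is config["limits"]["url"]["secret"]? False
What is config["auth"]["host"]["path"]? "redis://localhost"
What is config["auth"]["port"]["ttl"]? 3600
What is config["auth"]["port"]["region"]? 0.93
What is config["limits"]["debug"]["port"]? "eu-west-1"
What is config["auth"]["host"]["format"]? 443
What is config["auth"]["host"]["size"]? "debug"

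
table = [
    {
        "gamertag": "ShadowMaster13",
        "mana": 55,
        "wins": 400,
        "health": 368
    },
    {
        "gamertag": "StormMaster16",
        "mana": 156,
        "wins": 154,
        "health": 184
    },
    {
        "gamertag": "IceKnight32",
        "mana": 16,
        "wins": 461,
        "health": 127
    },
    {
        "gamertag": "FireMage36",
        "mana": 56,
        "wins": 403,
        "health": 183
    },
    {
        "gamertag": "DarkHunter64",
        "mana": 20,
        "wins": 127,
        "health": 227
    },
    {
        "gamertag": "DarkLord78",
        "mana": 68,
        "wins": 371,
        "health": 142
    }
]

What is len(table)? 6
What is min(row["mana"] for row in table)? 16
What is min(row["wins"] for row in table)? 127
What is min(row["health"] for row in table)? 127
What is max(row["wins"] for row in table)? 461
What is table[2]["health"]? 127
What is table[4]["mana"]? 20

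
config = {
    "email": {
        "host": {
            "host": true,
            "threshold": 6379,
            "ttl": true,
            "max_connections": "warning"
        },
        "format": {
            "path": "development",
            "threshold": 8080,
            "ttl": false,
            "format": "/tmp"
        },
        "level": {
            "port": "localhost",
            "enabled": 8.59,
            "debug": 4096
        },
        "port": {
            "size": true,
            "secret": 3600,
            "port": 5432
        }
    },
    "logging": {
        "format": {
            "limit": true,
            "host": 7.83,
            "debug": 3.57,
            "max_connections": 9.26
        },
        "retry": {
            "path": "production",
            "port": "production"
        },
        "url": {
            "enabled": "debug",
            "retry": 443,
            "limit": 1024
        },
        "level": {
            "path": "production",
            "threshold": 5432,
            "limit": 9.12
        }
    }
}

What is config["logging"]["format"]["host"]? 7.83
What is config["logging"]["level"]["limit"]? 9.12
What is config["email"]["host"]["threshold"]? 6379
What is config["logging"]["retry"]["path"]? "production"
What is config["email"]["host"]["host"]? True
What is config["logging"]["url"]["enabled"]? "debug"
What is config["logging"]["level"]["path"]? "production"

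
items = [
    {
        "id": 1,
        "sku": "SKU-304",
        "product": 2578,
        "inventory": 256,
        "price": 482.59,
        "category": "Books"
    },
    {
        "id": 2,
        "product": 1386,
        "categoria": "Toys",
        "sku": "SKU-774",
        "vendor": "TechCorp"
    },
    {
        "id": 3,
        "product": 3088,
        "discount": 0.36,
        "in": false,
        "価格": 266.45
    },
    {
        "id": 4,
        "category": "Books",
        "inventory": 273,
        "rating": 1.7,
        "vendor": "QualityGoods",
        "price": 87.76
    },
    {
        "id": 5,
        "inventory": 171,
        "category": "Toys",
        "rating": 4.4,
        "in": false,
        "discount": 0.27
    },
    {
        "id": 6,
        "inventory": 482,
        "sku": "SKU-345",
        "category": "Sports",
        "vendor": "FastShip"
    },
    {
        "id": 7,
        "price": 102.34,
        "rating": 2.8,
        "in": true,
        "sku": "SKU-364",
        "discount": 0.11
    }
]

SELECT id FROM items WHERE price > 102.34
[1]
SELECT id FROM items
[1, 2, 3, 4, 5, 6, 7]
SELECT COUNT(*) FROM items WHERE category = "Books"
2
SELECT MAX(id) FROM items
7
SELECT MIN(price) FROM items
87.76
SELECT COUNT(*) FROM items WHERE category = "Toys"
1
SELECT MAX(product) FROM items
3088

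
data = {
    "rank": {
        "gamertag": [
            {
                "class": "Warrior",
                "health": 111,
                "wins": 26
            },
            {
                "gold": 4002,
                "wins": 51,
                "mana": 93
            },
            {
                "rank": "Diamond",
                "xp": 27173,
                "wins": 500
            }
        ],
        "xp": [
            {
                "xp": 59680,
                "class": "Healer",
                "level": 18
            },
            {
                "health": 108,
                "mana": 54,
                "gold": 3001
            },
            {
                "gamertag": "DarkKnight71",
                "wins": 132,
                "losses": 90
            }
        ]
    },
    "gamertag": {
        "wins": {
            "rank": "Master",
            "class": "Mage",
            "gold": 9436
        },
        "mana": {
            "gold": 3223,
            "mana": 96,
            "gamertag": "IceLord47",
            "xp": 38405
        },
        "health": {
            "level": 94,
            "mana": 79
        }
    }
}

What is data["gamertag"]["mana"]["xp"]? 38405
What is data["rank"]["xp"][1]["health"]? 108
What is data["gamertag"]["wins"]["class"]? "Mage"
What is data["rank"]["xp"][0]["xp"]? 59680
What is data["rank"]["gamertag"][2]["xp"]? 27173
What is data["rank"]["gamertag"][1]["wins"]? 51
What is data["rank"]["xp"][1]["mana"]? 54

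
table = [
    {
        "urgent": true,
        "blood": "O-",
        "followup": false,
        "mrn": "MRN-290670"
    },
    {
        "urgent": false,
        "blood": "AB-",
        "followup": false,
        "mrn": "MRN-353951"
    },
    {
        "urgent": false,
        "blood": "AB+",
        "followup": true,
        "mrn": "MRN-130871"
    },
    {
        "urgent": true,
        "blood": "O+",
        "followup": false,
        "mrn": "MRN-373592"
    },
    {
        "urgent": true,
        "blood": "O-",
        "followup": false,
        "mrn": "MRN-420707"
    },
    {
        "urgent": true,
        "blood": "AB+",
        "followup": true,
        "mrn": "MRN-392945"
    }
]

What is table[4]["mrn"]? "MRN-420707"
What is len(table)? 6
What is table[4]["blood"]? "O-"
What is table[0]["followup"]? False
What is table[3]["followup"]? False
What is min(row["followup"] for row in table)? False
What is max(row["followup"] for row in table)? True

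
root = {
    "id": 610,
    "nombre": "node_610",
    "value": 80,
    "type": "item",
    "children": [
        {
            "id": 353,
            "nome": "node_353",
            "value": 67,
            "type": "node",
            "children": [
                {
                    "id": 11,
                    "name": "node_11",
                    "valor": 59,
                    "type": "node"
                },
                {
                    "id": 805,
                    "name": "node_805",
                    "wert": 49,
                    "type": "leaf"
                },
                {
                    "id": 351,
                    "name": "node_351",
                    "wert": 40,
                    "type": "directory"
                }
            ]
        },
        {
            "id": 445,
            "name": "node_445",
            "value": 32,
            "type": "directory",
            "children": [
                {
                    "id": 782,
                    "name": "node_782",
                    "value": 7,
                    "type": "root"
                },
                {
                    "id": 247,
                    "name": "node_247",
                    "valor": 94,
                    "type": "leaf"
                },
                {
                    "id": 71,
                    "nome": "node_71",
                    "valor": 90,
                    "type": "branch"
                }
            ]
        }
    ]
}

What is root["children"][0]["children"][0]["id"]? 11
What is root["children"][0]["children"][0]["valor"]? 59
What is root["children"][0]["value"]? 67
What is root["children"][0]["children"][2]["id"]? 351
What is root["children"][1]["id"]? 445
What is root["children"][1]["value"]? 32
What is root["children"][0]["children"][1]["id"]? 805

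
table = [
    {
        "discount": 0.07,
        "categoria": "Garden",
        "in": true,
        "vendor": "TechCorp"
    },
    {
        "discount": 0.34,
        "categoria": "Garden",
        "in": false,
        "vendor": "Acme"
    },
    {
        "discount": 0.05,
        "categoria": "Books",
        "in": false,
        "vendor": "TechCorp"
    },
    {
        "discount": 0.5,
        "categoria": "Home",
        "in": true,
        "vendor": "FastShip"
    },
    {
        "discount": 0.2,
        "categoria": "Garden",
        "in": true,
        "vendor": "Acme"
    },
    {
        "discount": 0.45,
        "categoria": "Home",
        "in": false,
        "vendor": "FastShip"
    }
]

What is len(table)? 6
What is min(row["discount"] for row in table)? 0.05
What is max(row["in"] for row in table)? True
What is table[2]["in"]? False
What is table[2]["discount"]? 0.05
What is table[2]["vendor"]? "TechCorp"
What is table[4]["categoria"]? "Garden"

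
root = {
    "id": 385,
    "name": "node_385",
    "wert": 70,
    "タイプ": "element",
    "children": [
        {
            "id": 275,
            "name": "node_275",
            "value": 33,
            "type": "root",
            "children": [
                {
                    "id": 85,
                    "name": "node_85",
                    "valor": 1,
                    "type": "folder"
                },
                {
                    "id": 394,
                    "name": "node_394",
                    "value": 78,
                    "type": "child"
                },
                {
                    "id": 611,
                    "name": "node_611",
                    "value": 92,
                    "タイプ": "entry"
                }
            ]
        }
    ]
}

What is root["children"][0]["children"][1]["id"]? 394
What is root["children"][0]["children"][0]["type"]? "folder"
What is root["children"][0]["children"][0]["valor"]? 1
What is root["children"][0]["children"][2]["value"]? 92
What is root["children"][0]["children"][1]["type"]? "child"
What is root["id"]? 385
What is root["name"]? "node_385"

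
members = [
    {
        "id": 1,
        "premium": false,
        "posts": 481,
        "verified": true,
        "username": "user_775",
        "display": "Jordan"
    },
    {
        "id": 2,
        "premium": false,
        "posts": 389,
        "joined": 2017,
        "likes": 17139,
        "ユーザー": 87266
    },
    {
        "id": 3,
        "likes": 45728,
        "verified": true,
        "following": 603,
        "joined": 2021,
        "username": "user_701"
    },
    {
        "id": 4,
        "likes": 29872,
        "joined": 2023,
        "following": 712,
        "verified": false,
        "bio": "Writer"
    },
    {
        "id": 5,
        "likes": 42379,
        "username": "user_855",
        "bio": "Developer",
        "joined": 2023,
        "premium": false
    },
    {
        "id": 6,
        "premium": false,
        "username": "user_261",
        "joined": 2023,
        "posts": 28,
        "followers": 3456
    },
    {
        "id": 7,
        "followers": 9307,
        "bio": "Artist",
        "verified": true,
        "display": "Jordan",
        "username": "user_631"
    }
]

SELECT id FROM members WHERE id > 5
[6, 7]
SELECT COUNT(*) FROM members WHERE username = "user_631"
1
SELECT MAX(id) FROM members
7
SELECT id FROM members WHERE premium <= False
[1, 2, 5, 6]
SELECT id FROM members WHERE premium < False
[]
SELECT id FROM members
[1, 2, 3, 4, 5, 6, 7]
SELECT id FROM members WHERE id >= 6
[6, 7]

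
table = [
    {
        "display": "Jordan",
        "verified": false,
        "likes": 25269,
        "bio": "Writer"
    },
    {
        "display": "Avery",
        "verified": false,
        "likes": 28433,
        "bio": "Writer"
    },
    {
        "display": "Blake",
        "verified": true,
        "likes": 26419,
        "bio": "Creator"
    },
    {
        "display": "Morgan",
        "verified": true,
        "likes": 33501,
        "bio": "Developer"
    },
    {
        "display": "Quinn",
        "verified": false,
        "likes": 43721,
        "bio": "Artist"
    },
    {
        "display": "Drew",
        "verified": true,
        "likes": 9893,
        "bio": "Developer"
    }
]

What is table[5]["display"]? "Drew"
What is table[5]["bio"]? "Developer"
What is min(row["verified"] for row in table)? False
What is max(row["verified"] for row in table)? True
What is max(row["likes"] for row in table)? 43721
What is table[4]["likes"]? 43721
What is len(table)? 6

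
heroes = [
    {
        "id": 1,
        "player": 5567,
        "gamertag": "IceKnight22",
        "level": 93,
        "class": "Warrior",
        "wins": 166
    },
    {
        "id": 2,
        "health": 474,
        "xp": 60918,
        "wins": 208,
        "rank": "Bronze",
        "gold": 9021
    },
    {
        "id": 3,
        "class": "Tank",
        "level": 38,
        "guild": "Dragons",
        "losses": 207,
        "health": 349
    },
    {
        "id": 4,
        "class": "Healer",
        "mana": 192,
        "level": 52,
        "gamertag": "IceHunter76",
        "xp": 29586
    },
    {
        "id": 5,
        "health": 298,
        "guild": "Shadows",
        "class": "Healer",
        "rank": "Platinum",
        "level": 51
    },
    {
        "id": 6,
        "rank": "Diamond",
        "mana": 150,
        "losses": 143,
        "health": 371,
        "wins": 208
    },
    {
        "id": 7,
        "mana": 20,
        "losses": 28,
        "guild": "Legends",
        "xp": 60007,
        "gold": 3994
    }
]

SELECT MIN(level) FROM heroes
38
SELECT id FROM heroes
[1, 2, 3, 4, 5, 6, 7]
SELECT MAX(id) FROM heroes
7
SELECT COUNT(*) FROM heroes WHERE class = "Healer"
2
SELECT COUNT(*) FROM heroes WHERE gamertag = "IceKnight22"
1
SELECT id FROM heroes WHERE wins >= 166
[1, 2, 6]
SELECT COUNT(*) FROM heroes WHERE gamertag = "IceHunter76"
1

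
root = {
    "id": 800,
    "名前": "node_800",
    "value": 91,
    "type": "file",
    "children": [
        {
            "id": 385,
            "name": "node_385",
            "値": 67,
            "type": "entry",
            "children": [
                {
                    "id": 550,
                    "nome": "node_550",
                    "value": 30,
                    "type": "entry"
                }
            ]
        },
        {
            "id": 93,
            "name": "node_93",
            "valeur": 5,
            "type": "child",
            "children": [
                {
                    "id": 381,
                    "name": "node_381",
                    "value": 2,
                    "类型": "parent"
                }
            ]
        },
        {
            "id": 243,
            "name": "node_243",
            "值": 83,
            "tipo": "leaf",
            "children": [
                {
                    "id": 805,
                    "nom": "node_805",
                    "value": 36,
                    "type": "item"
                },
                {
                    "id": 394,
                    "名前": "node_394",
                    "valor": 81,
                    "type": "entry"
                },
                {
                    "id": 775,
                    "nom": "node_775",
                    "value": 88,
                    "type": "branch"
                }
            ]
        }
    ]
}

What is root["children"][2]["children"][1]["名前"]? "node_394"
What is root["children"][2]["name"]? "node_243"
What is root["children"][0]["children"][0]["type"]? "entry"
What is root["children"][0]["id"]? 385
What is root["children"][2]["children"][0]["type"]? "item"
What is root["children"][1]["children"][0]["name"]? "node_381"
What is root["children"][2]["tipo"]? "leaf"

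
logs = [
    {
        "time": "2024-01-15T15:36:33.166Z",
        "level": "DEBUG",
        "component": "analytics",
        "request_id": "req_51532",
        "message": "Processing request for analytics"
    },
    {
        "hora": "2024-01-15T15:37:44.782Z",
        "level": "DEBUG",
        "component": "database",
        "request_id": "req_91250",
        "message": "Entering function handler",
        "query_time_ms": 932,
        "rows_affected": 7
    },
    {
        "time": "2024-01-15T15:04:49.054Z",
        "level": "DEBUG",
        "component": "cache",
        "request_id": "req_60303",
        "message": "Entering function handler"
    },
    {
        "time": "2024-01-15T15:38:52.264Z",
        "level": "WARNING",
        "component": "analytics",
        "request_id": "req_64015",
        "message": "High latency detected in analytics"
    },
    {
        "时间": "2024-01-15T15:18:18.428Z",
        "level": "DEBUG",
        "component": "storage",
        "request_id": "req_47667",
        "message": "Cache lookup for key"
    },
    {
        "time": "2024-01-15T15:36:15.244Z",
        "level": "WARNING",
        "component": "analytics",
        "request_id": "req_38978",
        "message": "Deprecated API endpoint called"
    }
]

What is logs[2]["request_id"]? "req_60303"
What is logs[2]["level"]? "DEBUG"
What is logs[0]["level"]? "DEBUG"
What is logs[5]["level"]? "WARNING"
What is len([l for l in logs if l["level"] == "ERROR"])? 0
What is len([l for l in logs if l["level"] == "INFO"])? 0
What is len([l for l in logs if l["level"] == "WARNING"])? 2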